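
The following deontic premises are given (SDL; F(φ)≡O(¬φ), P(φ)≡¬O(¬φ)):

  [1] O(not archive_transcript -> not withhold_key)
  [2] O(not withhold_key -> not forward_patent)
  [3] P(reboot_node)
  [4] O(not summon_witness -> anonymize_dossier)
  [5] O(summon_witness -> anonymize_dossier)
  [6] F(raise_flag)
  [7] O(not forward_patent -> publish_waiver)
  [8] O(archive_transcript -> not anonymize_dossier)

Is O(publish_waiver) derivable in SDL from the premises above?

Premises 4 and 5 cover both cases: O(not summon_witness -> anonymize_dossier) and O(summon_witness -> anonymize_dossier). Since not summon_witness ∨ summon_witness is a tautology, O(anonymize_dossier) follows.
The contrapositive of premise 8 (O(archive_transcript -> not anonymize_dossier)) is O(anonymize_dossier -> not archive_transcript), and O(anonymize_dossier) is already established, so O(not archive_transcript).
From O(not archive_transcript) and premise 1, O(not archive_transcript -> not withhold_key), we obtain O(not withhold_key).
Premise 2 is O(not withhold_key -> not forward_patent); since O(not withhold_key), deontic closure gives O(not forward_patent).
With premise 7, O(not forward_patent -> publish_waiver), the K-axiom yields O(publish_waiver).
Premises 3, 6 do not contribute to this derivation.
So O(publish_waiver) follows.

Yes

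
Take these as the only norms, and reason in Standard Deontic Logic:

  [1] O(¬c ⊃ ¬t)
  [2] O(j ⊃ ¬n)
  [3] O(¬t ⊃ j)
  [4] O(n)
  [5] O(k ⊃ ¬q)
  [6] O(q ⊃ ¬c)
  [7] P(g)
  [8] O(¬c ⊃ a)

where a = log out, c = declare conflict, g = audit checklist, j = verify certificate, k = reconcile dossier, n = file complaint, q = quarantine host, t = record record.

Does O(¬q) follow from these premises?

Yes

From premise 4 we have O(n).
Premise 2, O(j ⊃ ¬n), contraposes to O(n ⊃ ¬j); with O(n) we get O(¬j).
Premise 3, O(¬t ⊃ j), contraposes to O(¬j ⊃ t); with O(¬j) we get O(t).
The contrapositive of premise 1 (O(¬c ⊃ ¬t)) is O(t ⊃ c), and O(t) is already established, so O(c).
The contrapositive of premise 6 (O(q ⊃ ¬c)) is O(c ⊃ ¬q), and O(c) is already established, so O(¬q).
Premises 5, 7, 8 do not contribute to this derivation.
So O(¬q) follows.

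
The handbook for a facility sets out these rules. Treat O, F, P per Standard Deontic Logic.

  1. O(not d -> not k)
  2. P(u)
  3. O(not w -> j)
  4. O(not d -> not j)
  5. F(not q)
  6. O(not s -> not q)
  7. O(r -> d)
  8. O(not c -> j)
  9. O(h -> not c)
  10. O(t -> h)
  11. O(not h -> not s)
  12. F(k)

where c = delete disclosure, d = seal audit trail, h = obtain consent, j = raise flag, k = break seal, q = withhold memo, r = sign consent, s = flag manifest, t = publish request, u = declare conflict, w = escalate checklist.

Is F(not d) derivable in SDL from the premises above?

Yes

Premise 5, F(not q), is equivalent to O(q).
Premise 6 is O(not s -> not q); contrapositively O(q -> s). Since O(q) holds, K gives O(s).
The contrapositive of premise 11 (O(not h -> not s)) is O(s -> h), and O(s) is already established, so O(h).
Premise 9 is O(h -> not c); since O(h), deontic closure gives O(not c).
Premise 8 is O(not c -> j); since O(not c), deontic closure gives O(j).
Premise 4, O(not d -> not j), contraposes to O(j -> d); with O(j) we get O(d).
Premises 1, 2, 3, 7, 10, 12 do not contribute to this derivation.
So O(d) holds, i.e. F(not d). The claim follows.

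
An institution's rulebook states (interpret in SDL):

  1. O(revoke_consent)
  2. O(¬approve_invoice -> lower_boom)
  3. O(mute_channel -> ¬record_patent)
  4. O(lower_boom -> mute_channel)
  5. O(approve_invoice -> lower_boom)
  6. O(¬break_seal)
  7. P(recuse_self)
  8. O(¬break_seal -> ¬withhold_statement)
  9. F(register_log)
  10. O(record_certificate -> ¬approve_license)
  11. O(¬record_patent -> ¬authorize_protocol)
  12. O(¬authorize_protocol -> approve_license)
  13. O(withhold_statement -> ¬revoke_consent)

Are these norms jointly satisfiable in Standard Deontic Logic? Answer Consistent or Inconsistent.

Premise 13 is O(withhold_statement -> ¬revoke_consent), but O(withhold_statement) is not derivable from the premises, so it does not yield O(¬revoke_consent).
So O(¬revoke_consent) is not derivable, and the apparent clash with O(revoke_consent) does not arise.
A world satisfying every obligation exists (e.g. approve_invoice=false, approve_license=true, authorize_protocol=false, break_seal=false, lower_boom=true, mute_channel=true, record_certificate=false, record_patent=false, recuse_self=false, register_log=false, revoke_consent=true, withhold_statement=false); no atom is both obligatory and forbidden, so the set is consistent.

Consistent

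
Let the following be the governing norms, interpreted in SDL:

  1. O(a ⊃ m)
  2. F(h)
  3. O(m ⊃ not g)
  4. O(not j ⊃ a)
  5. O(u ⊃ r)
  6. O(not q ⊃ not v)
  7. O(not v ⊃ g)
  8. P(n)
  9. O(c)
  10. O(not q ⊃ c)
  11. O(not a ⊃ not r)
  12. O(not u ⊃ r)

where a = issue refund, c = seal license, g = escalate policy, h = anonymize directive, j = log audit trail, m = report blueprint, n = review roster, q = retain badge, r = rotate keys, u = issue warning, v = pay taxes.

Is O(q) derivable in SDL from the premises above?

By case analysis on u: premise 5 gives O(u ⊃ r) and premise 12 gives O(not u ⊃ r), so O(r) either way.
Premise 11 is O(not a ⊃ not r); contrapositively O(r ⊃ a). Since O(r) holds, K gives O(a).
Applying K to premise 1 (O(a ⊃ m)) and O(a) yields O(m).
With premise 3, O(m ⊃ not g), the K-axiom yields O(not g).
The contrapositive of premise 7 (O(not v ⊃ g)) is O(not g ⊃ v), and O(not g) is already established, so O(v).
The contrapositive of premise 6 (O(not q ⊃ not v)) is O(v ⊃ q), and O(v) is already established, so O(q).
Premises 2, 4, 8, 9, 10 do not contribute to this derivation.
So O(q) follows.

Yes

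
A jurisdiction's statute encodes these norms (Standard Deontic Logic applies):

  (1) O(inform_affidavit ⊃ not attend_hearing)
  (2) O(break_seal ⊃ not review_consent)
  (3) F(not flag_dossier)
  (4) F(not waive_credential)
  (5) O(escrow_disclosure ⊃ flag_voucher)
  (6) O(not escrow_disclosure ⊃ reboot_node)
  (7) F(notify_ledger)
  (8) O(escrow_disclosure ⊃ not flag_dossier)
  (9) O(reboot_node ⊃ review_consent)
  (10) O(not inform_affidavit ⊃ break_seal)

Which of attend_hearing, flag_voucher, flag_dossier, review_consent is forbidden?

Premise 3 is F(not flag_dossier), i.e. O(flag_dossier).
Premise 8 is O(escrow_disclosure ⊃ not flag_dossier); contrapositively O(flag_dossier ⊃ not escrow_disclosure). Since O(flag_dossier) holds, K gives O(not escrow_disclosure).
From O(not escrow_disclosure) and premise 6, O(not escrow_disclosure ⊃ reboot_node), we obtain O(reboot_node).
Applying K to premise 9 (O(reboot_node ⊃ review_consent)) and O(reboot_node) yields O(review_consent).
Premise 2 is O(break_seal ⊃ not review_consent); contrapositively O(review_consent ⊃ not break_seal). Since O(review_consent) holds, K gives O(not break_seal).
The contrapositive of premise 10 (O(not inform_affidavit ⊃ break_seal)) is O(not break_seal ⊃ inform_affidavit), and O(not break_seal) is already established, so O(inform_affidavit).
Premise 1 is O(inform_affidavit ⊃ not attend_hearing); since O(inform_affidavit), deontic closure gives O(not attend_hearing).
So O(not attend_hearing) holds, i.e. attend_hearing is forbidden. None of the other listed options is forbidden under the premises.

attend_hearing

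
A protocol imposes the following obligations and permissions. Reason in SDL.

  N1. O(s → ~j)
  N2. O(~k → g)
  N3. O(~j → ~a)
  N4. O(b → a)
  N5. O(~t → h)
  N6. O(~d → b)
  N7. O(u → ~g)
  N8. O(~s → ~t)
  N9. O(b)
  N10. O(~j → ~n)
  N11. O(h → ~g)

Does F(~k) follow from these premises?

Yes

From premise 9 we have O(b).
Premise 4 is O(b → a); since O(b), deontic closure gives O(a).
The contrapositive of premise 3 (O(~j → ~a)) is O(a → j), and O(a) is already established, so O(j).
The contrapositive of premise 1 (O(s → ~j)) is O(j → ~s), and O(j) is already established, so O(~s).
From O(~s) and premise 8, O(~s → ~t), we obtain O(~t).
Premise 5 is O(~t → h); since O(~t), deontic closure gives O(h).
Premise 11 is O(h → ~g); since O(h), deontic closure gives O(~g).
The contrapositive of premise 2 (O(~k → g)) is O(~g → k), and O(~g) is already established, so O(k).
Premises 6, 7, 10 do not contribute to this derivation.
So O(k) holds, i.e. F(~k). The claim follows.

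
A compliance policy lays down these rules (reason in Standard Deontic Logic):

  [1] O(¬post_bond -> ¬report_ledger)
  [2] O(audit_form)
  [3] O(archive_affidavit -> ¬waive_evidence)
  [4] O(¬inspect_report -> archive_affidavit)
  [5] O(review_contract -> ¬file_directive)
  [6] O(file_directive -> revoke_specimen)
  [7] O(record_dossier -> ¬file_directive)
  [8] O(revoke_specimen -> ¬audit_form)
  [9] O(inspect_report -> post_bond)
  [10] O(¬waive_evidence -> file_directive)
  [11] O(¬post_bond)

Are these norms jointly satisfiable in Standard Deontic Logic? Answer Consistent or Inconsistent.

Premise 2 gives O(audit_form).
Premise 8, O(revoke_specimen -> ¬audit_form), contraposes to O(audit_form -> ¬revoke_specimen); with O(audit_form) we get O(¬revoke_specimen).
Premise 6, O(file_directive -> revoke_specimen), contraposes to O(¬revoke_specimen -> ¬file_directive); with O(¬revoke_specimen) we get O(¬file_directive).
Premise 10, O(¬waive_evidence -> file_directive), contraposes to O(¬file_directive -> waive_evidence); with O(¬file_directive) we get O(waive_evidence).
Premise 3, O(archive_affidavit -> ¬waive_evidence), contraposes to O(waive_evidence -> ¬archive_affidavit); with O(waive_evidence) we get O(¬archive_affidavit).
Premise 4, O(¬inspect_report -> archive_affidavit), contraposes to O(¬archive_affidavit -> inspect_report); with O(¬archive_affidavit) we get O(inspect_report).
Premise 9 is O(inspect_report -> post_bond); since O(inspect_report), deontic closure gives O(post_bond).
However, premise 11 gives O(¬post_bond).
We now have both O(post_bond) and O(¬post_bond) — post_bond is simultaneously obligatory and forbidden, violating the D-axiom.

Inconsistent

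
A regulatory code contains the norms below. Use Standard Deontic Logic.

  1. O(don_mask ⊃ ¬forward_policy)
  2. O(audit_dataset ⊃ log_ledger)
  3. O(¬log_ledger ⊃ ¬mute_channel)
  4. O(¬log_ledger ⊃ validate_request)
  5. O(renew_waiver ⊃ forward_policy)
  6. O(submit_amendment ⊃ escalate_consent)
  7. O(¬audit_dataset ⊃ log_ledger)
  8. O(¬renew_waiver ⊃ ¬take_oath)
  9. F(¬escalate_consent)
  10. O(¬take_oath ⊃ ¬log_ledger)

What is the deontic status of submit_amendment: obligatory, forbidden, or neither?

Neither

Premise 6 is O(submit_amendment ⊃ escalate_consent); even if O(escalate_consent) held, inferring O(submit_amendment) would be affirming the consequent — invalid.
No premise or chain of K-axiom applications forces O(submit_amendment), and none forces O(¬submit_amendment). So submit_amendment is neither obligatory nor forbidden under these norms.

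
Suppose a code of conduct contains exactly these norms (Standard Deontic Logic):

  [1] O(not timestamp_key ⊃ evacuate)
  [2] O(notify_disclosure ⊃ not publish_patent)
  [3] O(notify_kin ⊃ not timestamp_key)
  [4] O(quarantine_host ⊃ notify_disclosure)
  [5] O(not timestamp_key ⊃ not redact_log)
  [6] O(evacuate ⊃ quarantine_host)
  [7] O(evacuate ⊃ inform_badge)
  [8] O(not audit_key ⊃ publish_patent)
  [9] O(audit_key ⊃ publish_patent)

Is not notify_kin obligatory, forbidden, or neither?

Premises 8 and 9 are O(not audit_key ⊃ publish_patent) and O(audit_key ⊃ publish_patent); every ideal world satisfies not audit_key or audit_key, so in either case publish_patent holds — hence O(publish_patent).
Premise 2 is O(notify_disclosure ⊃ not publish_patent); contrapositively O(publish_patent ⊃ not notify_disclosure). Since O(publish_patent) holds, K gives O(not notify_disclosure).
The contrapositive of premise 4 (O(quarantine_host ⊃ notify_disclosure)) is O(not notify_disclosure ⊃ not quarantine_host), and O(not notify_disclosure) is already established, so O(not quarantine_host).
Premise 6, O(evacuate ⊃ quarantine_host), contraposes to O(not quarantine_host ⊃ not evacuate); with O(not quarantine_host) we get O(not evacuate).
Premise 1 is O(not timestamp_key ⊃ evacuate); contrapositively O(not evacuate ⊃ timestamp_key). Since O(not evacuate) holds, K gives O(timestamp_key).
Premise 3 is O(notify_kin ⊃ not timestamp_key); contrapositively O(timestamp_key ⊃ not notify_kin). Since O(timestamp_key) holds, K gives O(not notify_kin).
Premises 5, 7 do not contribute to this derivation.
Hence not notify_kin is obligatory.

Obligatory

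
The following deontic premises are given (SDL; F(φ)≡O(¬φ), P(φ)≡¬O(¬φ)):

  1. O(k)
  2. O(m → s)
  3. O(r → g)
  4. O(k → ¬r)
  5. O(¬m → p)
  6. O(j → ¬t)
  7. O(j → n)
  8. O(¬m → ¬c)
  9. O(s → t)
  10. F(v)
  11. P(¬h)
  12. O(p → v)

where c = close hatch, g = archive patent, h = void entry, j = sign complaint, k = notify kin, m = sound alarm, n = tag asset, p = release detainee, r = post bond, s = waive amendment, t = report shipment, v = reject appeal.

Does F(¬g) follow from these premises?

No

Premise 3 is O(r → g), but O(r) is not derivable from the premises, so it does not yield O(g).
No other premise forces O(g). An ideal world satisfying every premise can still have ¬g true, so F(¬g) is not derivable.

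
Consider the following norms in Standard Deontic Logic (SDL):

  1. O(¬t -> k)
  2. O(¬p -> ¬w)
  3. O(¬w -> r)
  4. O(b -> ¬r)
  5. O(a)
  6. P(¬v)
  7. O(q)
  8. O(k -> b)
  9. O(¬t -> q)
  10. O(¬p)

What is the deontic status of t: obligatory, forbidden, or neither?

Obligatory

From premise 10 we have O(¬p).
Applying K to premise 2 (O(¬p -> ¬w)) and O(¬p) yields O(¬w).
Applying K to premise 3 (O(¬w -> r)) and O(¬w) yields O(r).
The contrapositive of premise 4 (O(b -> ¬r)) is O(r -> ¬b), and O(r) is already established, so O(¬b).
Premise 8 is O(k -> b); contrapositively O(¬b -> ¬k). Since O(¬b) holds, K gives O(¬k).
The contrapositive of premise 1 (O(¬t -> k)) is O(¬k -> t), and O(¬k) is already established, so O(t).
Premises 5, 6, 7, 9 do not contribute to this derivation.
Hence t is obligatory.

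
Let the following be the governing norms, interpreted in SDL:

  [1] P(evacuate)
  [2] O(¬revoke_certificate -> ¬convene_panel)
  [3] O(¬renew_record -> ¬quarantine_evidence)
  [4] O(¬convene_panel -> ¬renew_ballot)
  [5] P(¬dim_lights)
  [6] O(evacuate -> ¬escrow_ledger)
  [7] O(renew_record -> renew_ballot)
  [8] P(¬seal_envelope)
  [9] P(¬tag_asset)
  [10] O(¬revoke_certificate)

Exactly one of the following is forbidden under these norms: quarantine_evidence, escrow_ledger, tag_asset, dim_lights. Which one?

Premise 10 states O(¬revoke_certificate) outright.
Applying K to premise 2 (O(¬revoke_certificate -> ¬convene_panel)) and O(¬revoke_certificate) yields O(¬convene_panel).
With premise 4, O(¬convene_panel -> ¬renew_ballot), the K-axiom yields O(¬renew_ballot).
Premise 7, O(renew_record -> renew_ballot), contraposes to O(¬renew_ballot -> ¬renew_record); with O(¬renew_ballot) we get O(¬renew_record).
From O(¬renew_record) and premise 3, O(¬renew_record -> ¬quarantine_evidence), we obtain O(¬quarantine_evidence).
So O(¬quarantine_evidence) holds, i.e. quarantine_evidence is forbidden. None of the other listed options is forbidden under the premises.

quarantine_evidence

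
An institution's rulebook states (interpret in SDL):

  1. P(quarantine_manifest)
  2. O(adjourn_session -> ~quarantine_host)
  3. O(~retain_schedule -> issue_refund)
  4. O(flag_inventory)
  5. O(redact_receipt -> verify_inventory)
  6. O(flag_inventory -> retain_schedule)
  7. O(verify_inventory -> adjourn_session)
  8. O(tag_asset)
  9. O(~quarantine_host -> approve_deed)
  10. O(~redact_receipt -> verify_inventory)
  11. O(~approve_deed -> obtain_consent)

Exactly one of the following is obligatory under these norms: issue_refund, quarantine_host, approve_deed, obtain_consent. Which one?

approve_deed

Premises 5 and 10 are O(redact_receipt -> verify_inventory) and O(~redact_receipt -> verify_inventory); every ideal world satisfies redact_receipt or ~redact_receipt, so in either case verify_inventory holds — hence O(verify_inventory).
Premise 7 is O(verify_inventory -> adjourn_session); since O(verify_inventory), deontic closure gives O(adjourn_session).
With premise 2, O(adjourn_session -> ~quarantine_host), the K-axiom yields O(~quarantine_host).
Applying K to premise 9 (O(~quarantine_host -> approve_deed)) and O(~quarantine_host) yields O(approve_deed).
So O(approve_deed) holds — approve_deed is obligatory. None of the other listed options is made obligatory by any chain of premises.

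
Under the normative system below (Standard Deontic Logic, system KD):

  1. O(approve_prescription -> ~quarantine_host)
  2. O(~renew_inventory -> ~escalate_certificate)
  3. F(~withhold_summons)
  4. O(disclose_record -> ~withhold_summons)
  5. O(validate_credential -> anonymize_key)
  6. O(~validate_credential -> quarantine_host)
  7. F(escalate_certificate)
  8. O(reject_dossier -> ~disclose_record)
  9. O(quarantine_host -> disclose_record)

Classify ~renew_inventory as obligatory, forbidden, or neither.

Neither

Premise 2 is O(~renew_inventory -> ~escalate_certificate); even if O(~escalate_certificate) held, inferring O(~renew_inventory) would be affirming the consequent — invalid.
No premise or chain of K-axiom applications forces O(~renew_inventory), and none forces O(renew_inventory). So ~renew_inventory is neither obligatory nor forbidden under these norms.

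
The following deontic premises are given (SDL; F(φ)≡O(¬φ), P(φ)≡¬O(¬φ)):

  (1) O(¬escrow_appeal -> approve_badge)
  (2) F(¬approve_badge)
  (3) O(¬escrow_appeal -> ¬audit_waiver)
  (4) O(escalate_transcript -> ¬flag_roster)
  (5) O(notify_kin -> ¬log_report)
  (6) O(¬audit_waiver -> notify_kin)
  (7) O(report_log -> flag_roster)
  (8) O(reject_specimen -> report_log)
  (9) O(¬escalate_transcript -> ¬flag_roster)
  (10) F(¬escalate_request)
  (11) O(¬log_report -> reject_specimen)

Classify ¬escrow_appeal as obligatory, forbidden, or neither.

Forbidden

By case analysis on escalate_transcript: premise 4 gives O(escalate_transcript -> ¬flag_roster) and premise 9 gives O(¬escalate_transcript -> ¬flag_roster), so O(¬flag_roster) either way.
The contrapositive of premise 7 (O(report_log -> flag_roster)) is O(¬flag_roster -> ¬report_log), and O(¬flag_roster) is already established, so O(¬report_log).
The contrapositive of premise 8 (O(reject_specimen -> report_log)) is O(¬report_log -> ¬reject_specimen), and O(¬report_log) is already established, so O(¬reject_specimen).
Premise 11, O(¬log_report -> reject_specimen), contraposes to O(¬reject_specimen -> log_report); with O(¬reject_specimen) we get O(log_report).
Premise 5 is O(notify_kin -> ¬log_report); contrapositively O(log_report -> ¬notify_kin). Since O(log_report) holds, K gives O(¬notify_kin).
The contrapositive of premise 6 (O(¬audit_waiver -> notify_kin)) is O(¬notify_kin -> audit_waiver), and O(¬notify_kin) is already established, so O(audit_waiver).
Premise 3, O(¬escrow_appeal -> ¬audit_waiver), contraposes to O(audit_waiver -> escrow_appeal); with O(audit_waiver) we get O(escrow_appeal).
Premises 1, 2, 10 do not contribute to this derivation.
Thus O(escrow_appeal), which is F(¬escrow_appeal): ¬escrow_appeal is forbidden.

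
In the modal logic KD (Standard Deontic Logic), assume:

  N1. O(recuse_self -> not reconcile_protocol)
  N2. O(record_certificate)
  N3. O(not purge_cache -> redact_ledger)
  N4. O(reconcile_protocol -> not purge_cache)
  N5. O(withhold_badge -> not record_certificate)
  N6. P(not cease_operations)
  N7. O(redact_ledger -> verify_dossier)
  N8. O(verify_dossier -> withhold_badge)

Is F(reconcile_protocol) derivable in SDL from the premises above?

Premise 2 gives O(record_certificate).
Premise 5, O(withhold_badge -> not record_certificate), contraposes to O(record_certificate -> not withhold_badge); with O(record_certificate) we get O(not withhold_badge).
Premise 8, O(verify_dossier -> withhold_badge), contraposes to O(not withhold_badge -> not verify_dossier); with O(not withhold_badge) we get O(not verify_dossier).
Premise 7 is O(redact_ledger -> verify_dossier); contrapositively O(not verify_dossier -> not redact_ledger). Since O(not verify_dossier) holds, K gives O(not redact_ledger).
Premise 3 is O(not purge_cache -> redact_ledger); contrapositively O(not redact_ledger -> purge_cache). Since O(not redact_ledger) holds, K gives O(purge_cache).
Premise 4 is O(reconcile_protocol -> not purge_cache); contrapositively O(purge_cache -> not reconcile_protocol). Since O(purge_cache) holds, K gives O(not reconcile_protocol).
Premises 1, 6 do not contribute to this derivation.
So O(not reconcile_protocol) holds, i.e. F(reconcile_protocol). The claim follows.

Yes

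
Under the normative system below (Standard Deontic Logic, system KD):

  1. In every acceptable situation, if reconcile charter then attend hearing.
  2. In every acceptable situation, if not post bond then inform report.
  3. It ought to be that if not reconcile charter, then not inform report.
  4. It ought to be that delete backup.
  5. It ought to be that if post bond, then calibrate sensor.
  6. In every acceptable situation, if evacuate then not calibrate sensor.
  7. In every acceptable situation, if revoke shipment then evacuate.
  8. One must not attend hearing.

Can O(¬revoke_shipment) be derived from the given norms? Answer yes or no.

Yes

Premise 8, F(attend_hearing), is equivalent to O(¬attend_hearing).
The contrapositive of premise 1 (O(reconcile_charter → attend_hearing)) is O(¬attend_hearing → ¬reconcile_charter), and O(¬attend_hearing) is already established, so O(¬reconcile_charter).
With premise 3, O(¬reconcile_charter → ¬inform_report), the K-axiom yields O(¬inform_report).
Premise 2 is O(¬post_bond → inform_report); contrapositively O(¬inform_report → post_bond). Since O(¬inform_report) holds, K gives O(post_bond).
With premise 5, O(post_bond → calibrate_sensor), the K-axiom yields O(calibrate_sensor).
The contrapositive of premise 6 (O(evacuate → ¬calibrate_sensor)) is O(calibrate_sensor → ¬evacuate), and O(calibrate_sensor) is already established, so O(¬evacuate).
Premise 7, O(revoke_shipment → evacuate), contraposes to O(¬evacuate → ¬revoke_shipment); with O(¬evacuate) we get O(¬revoke_shipment).
Premise 4 does not contribute to this derivation.
So O(¬revoke_shipment) follows.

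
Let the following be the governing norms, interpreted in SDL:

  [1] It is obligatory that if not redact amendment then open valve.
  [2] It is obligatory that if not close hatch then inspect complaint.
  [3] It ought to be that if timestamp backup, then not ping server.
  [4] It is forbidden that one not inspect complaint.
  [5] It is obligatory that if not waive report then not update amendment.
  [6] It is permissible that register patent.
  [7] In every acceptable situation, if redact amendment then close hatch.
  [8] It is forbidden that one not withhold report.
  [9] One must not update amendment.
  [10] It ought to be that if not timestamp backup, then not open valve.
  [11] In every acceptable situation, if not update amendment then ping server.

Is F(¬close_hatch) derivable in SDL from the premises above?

Yes

F(update_amendment) at premise 9 means O(¬update_amendment).
From O(¬update_amendment) and premise 11, O(¬update_amendment → ping_server), we obtain O(ping_server).
The contrapositive of premise 3 (O(timestamp_backup → ¬ping_server)) is O(ping_server → ¬timestamp_backup), and O(ping_server) is already established, so O(¬timestamp_backup).
From O(¬timestamp_backup) and premise 10, O(¬timestamp_backup → ¬open_valve), we obtain O(¬open_valve).
The contrapositive of premise 1 (O(¬redact_amendment → open_valve)) is O(¬open_valve → redact_amendment), and O(¬open_valve) is already established, so O(redact_amendment).
From O(redact_amendment) and premise 7, O(redact_amendment → close_hatch), we obtain O(close_hatch).
Premises 2, 4, 5, 6, 8 do not contribute to this derivation.
So O(close_hatch) holds, i.e. F(¬close_hatch). The claim follows.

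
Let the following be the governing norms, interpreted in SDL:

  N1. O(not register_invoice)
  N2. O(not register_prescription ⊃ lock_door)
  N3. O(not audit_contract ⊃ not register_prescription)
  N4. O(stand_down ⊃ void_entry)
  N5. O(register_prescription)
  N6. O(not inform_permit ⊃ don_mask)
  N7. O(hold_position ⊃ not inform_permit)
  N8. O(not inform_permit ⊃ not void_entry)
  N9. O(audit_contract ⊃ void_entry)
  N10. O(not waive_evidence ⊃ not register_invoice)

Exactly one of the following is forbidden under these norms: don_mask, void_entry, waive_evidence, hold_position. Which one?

Premise 5 states O(register_prescription) outright.
Premise 3, O(not audit_contract ⊃ not register_prescription), contraposes to O(register_prescription ⊃ audit_contract); with O(register_prescription) we get O(audit_contract).
Applying K to premise 9 (O(audit_contract ⊃ void_entry)) and O(audit_contract) yields O(void_entry).
The contrapositive of premise 8 (O(not inform_permit ⊃ not void_entry)) is O(void_entry ⊃ inform_permit), and O(void_entry) is already established, so O(inform_permit).
Premise 7 is O(hold_position ⊃ not inform_permit); contrapositively O(inform_permit ⊃ not hold_position). Since O(inform_permit) holds, K gives O(not hold_position).
So O(not hold_position) holds, i.e. hold_position is forbidden. None of the other listed options is forbidden under the premises.

hold_position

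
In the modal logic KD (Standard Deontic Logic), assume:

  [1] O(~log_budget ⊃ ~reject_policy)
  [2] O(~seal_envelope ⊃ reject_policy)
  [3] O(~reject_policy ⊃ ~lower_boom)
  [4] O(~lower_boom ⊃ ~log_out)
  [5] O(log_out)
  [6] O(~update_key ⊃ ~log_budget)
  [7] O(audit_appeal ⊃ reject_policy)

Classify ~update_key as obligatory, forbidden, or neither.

From premise 5 we have O(log_out).
Premise 4 is O(~lower_boom ⊃ ~log_out); contrapositively O(log_out ⊃ lower_boom). Since O(log_out) holds, K gives O(lower_boom).
The contrapositive of premise 3 (O(~reject_policy ⊃ ~lower_boom)) is O(lower_boom ⊃ reject_policy), and O(lower_boom) is already established, so O(reject_policy).
Premise 1, O(~log_budget ⊃ ~reject_policy), contraposes to O(reject_policy ⊃ log_budget); with O(reject_policy) we get O(log_budget).
Premise 6 is O(~update_key ⊃ ~log_budget); contrapositively O(log_budget ⊃ update_key). Since O(log_budget) holds, K gives O(update_key).
Premises 2, 7 do not contribute to this derivation.
Thus O(update_key), which is F(~update_key): ~update_key is forbidden.

Forbidden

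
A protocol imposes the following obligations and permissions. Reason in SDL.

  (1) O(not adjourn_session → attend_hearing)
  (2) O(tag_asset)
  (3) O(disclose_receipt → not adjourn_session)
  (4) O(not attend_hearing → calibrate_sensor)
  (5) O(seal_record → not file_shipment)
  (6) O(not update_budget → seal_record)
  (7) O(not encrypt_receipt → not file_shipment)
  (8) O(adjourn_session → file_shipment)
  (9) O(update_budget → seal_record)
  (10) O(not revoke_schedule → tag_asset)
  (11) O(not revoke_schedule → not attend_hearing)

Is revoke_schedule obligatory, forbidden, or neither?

By case analysis on update_budget: premise 9 gives O(update_budget → seal_record) and premise 6 gives O(not update_budget → seal_record), so O(seal_record) either way.
From O(seal_record) and premise 5, O(seal_record → not file_shipment), we obtain O(not file_shipment).
Premise 8, O(adjourn_session → file_shipment), contraposes to O(not file_shipment → not adjourn_session); with O(not file_shipment) we get O(not adjourn_session).
Premise 1 is O(not adjourn_session → attend_hearing); since O(not adjourn_session), deontic closure gives O(attend_hearing).
Premise 11, O(not revoke_schedule → not attend_hearing), contraposes to O(attend_hearing → revoke_schedule); with O(attend_hearing) we get O(revoke_schedule).
Premises 2, 3, 4, 7, 10 do not contribute to this derivation.
Hence revoke_schedule is obligatory.

Obligatory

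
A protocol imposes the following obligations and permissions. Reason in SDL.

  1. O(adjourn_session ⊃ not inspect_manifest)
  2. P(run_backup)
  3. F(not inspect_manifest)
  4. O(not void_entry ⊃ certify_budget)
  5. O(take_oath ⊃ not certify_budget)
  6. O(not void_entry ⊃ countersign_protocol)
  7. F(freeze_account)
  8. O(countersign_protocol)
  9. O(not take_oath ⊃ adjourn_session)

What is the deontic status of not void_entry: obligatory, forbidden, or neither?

Forbidden

Premise 3 is F(not inspect_manifest), i.e. O(inspect_manifest).
The contrapositive of premise 1 (O(adjourn_session ⊃ not inspect_manifest)) is O(inspect_manifest ⊃ not adjourn_session), and O(inspect_manifest) is already established, so O(not adjourn_session).
Premise 9 is O(not take_oath ⊃ adjourn_session); contrapositively O(not adjourn_session ⊃ take_oath). Since O(not adjourn_session) holds, K gives O(take_oath).
From O(take_oath) and premise 5, O(take_oath ⊃ not certify_budget), we obtain O(not certify_budget).
Premise 4 is O(not void_entry ⊃ certify_budget); contrapositively O(not certify_budget ⊃ void_entry). Since O(not certify_budget) holds, K gives O(void_entry).
Premises 2, 6, 7, 8 do not contribute to this derivation.
Thus O(void_entry), which is F(not void_entry): not void_entry is forbidden.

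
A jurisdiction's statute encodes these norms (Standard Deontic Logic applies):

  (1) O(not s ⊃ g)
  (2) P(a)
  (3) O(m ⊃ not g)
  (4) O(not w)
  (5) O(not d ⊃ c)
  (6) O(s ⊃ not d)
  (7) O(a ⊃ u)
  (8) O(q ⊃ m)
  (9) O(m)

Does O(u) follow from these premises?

Premise 7 is O(a ⊃ u), but O(a) is not derivable from the premises (the permission P(a) asserts only not O(not a), not O(a)), so it does not yield O(u).
No other premise forces O(u). An ideal world satisfying every premise can still have u false, so O(u) is not derivable.

No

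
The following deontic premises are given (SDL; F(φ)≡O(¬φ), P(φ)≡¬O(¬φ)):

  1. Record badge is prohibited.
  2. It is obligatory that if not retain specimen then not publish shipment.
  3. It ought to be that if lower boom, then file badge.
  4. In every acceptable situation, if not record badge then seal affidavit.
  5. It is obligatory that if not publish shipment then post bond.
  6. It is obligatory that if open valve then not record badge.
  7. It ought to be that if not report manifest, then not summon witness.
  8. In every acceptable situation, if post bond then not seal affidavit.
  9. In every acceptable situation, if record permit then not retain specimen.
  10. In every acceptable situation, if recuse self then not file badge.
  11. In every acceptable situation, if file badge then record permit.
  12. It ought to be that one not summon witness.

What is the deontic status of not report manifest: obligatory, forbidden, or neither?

Premise 7 is O(¬report_manifest → ¬summon_witness); even if O(¬summon_witness) held, inferring O(¬report_manifest) would be affirming the consequent — invalid.
No premise or chain of K-axiom applications forces O(¬report_manifest), and none forces O(report_manifest). So ¬report_manifest is neither obligatory nor forbidden under these norms.

Neither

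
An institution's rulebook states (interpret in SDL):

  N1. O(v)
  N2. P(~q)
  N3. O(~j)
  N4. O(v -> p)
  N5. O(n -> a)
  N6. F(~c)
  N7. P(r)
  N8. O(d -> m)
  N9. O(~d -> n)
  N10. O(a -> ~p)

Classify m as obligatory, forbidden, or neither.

From premise 1 we have O(v).
Applying K to premise 4 (O(v -> p)) and O(v) yields O(p).
Premise 10, O(a -> ~p), contraposes to O(p -> ~a); with O(p) we get O(~a).
Premise 5, O(n -> a), contraposes to O(~a -> ~n); with O(~a) we get O(~n).
Premise 9, O(~d -> n), contraposes to O(~n -> d); with O(~n) we get O(d).
With premise 8, O(d -> m), the K-axiom yields O(m).
Premises 2, 3, 6, 7 do not contribute to this derivation.
Hence m is obligatory.

Obligatory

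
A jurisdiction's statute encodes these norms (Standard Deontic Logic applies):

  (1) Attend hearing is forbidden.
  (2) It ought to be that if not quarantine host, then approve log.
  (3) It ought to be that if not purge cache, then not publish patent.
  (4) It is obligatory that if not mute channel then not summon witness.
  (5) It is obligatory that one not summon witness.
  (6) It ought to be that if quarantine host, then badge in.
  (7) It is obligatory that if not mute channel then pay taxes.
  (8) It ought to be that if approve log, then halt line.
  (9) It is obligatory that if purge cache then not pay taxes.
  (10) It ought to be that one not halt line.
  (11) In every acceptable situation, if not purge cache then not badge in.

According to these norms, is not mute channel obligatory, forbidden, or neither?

Premise 10 states O(¬halt_line) outright.
Premise 8 is O(approve_log → halt_line); contrapositively O(¬halt_line → ¬approve_log). Since O(¬halt_line) holds, K gives O(¬approve_log).
Premise 2 is O(¬quarantine_host → approve_log); contrapositively O(¬approve_log → quarantine_host). Since O(¬approve_log) holds, K gives O(quarantine_host).
Applying K to premise 6 (O(quarantine_host → badge_in)) and O(quarantine_host) yields O(badge_in).
The contrapositive of premise 11 (O(¬purge_cache → ¬badge_in)) is O(badge_in → purge_cache), and O(badge_in) is already established, so O(purge_cache).
With premise 9, O(purge_cache → ¬pay_taxes), the K-axiom yields O(¬pay_taxes).
The contrapositive of premise 7 (O(¬mute_channel → pay_taxes)) is O(¬pay_taxes → mute_channel), and O(¬pay_taxes) is already established, so O(mute_channel).
Premises 1, 3, 4, 5 do not contribute to this derivation.
Thus O(mute_channel), which is F(¬mute_channel): ¬mute_channel is forbidden.

Forbidden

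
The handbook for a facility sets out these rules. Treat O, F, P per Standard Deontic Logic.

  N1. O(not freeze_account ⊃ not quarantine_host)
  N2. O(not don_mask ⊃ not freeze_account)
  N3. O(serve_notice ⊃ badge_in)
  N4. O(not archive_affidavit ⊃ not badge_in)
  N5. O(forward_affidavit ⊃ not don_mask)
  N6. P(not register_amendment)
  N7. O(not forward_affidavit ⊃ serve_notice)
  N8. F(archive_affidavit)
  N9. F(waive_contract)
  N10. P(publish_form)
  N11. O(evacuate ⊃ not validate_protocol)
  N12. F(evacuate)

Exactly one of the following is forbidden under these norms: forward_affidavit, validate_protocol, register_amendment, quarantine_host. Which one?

Premise 8, F(archive_affidavit), is equivalent to O(not archive_affidavit).
Premise 4 is O(not archive_affidavit ⊃ not badge_in); since O(not archive_affidavit), deontic closure gives O(not badge_in).
Premise 3 is O(serve_notice ⊃ badge_in); contrapositively O(not badge_in ⊃ not serve_notice). Since O(not badge_in) holds, K gives O(not serve_notice).
Premise 7, O(not forward_affidavit ⊃ serve_notice), contraposes to O(not serve_notice ⊃ forward_affidavit); with O(not serve_notice) we get O(forward_affidavit).
Premise 5 is O(forward_affidavit ⊃ not don_mask); since O(forward_affidavit), deontic closure gives O(not don_mask).
From O(not don_mask) and premise 2, O(not don_mask ⊃ not freeze_account), we obtain O(not freeze_account).
Applying K to premise 1 (O(not freeze_account ⊃ not quarantine_host)) and O(not freeze_account) yields O(not quarantine_host).
So O(not quarantine_host) holds, i.e. quarantine_host is forbidden. None of the other listed options is forbidden under the premises.

quarantine_host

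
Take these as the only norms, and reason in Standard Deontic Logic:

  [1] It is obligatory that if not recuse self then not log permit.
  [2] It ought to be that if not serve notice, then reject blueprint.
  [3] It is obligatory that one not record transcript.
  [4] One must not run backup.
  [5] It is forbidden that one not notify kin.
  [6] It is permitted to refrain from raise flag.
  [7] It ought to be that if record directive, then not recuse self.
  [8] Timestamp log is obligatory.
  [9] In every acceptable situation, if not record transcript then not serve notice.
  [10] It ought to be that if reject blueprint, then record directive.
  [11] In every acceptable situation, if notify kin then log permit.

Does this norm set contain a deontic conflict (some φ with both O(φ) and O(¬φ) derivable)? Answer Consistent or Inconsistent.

Inconsistent

Premise 5 is F(¬notify_kin), i.e. O(notify_kin).
From O(notify_kin) and premise 11, O(notify_kin → log_permit), we obtain O(log_permit).
Premise 1 is O(¬recuse_self → ¬log_permit); contrapositively O(log_permit → recuse_self). Since O(log_permit) holds, K gives O(recuse_self).
The contrapositive of premise 7 (O(record_directive → ¬recuse_self)) is O(recuse_self → ¬record_directive), and O(recuse_self) is already established, so O(¬record_directive).
Premise 10, O(reject_blueprint → record_directive), contraposes to O(¬record_directive → ¬reject_blueprint); with O(¬record_directive) we get O(¬reject_blueprint).
Premise 2 is O(¬serve_notice → reject_blueprint); contrapositively O(¬reject_blueprint → serve_notice). Since O(¬reject_blueprint) holds, K gives O(serve_notice).
Premise 9, O(¬record_transcript → ¬serve_notice), contraposes to O(serve_notice → record_transcript); with O(serve_notice) we get O(record_transcript).
But premise 3 directly asserts O(¬record_transcript).
We now have both O(record_transcript) and O(¬record_transcript) — record_transcript is simultaneously obligatory and forbidden, violating the D-axiom.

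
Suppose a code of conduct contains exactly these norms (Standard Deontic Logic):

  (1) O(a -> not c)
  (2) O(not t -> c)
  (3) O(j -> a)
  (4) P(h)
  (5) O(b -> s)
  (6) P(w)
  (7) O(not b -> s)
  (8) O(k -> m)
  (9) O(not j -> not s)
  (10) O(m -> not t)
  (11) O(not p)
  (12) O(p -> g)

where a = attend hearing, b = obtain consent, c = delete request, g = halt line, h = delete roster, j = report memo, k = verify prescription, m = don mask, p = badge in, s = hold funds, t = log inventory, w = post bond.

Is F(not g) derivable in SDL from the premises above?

No

Premise 12 is O(p -> g), but O(p) is not derivable from the premises, so it does not yield O(g).
No other premise forces O(g). An ideal world satisfying every premise can still have not g true, so F(not g) is not derivable.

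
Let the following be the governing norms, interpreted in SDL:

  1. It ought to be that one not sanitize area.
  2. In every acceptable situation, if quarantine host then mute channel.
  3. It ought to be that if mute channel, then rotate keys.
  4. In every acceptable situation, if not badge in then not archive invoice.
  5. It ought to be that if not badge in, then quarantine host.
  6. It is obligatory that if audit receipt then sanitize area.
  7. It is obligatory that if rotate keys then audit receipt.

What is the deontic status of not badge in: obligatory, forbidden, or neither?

Premise 1 states O(¬sanitize_area) outright.
Premise 6 is O(audit_receipt → sanitize_area); contrapositively O(¬sanitize_area → ¬audit_receipt). Since O(¬sanitize_area) holds, K gives O(¬audit_receipt).
The contrapositive of premise 7 (O(rotate_keys → audit_receipt)) is O(¬audit_receipt → ¬rotate_keys), and O(¬audit_receipt) is already established, so O(¬rotate_keys).
Premise 3, O(mute_channel → rotate_keys), contraposes to O(¬rotate_keys → ¬mute_channel); with O(¬rotate_keys) we get O(¬mute_channel).
Premise 2 is O(quarantine_host → mute_channel); contrapositively O(¬mute_channel → ¬quarantine_host). Since O(¬mute_channel) holds, K gives O(¬quarantine_host).
Premise 5, O(¬badge_in → quarantine_host), contraposes to O(¬quarantine_host → badge_in); with O(¬quarantine_host) we get O(badge_in).
Premise 4 does not contribute to this derivation.
Thus O(badge_in), which is F(¬badge_in): ¬badge_in is forbidden.

Forbidden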